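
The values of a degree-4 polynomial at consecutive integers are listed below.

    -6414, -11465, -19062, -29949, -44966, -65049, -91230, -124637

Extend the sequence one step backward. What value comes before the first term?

D1: -5051  -7597  -10887  -15017  -20083  -26181  -33407
D2: -2546  -3290  -4130  -5066  -6098  -7226
D3: -744  -840  -936  -1032  -1128
D4: -96  -96  -96  -96
The fourth differences are constant at -96.
Work back: -744 + 96 = -648;  -2546 + 648 = -1898;  -5051 + 1898 = -3153;  -6414 + 3153 = -3261

-3261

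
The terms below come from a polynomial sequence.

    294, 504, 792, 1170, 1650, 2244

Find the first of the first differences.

210

D1: 210, 288, 378, 480, 594
D2: 78, 90, 102, 114
D3: 12, 12, 12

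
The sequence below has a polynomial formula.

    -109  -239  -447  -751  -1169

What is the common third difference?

-18

Δ: -130, -208, -304, -418
Δ²: -78, -96, -114
Δ³: -18, -18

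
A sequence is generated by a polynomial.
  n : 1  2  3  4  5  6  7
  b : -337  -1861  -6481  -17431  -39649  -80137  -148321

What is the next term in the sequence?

-256411

D1: -1524, -4620, -10950, -22218, -40488, -68184
D2: -3096, -6330, -11268, -18270, -27696
D3: -3234, -4938, -7002, -9426
D4: -1704, -2064, -2424
D5: -360, -360
Fifth differences constant at -360.
-2424 − 360 = -2784;  -9426 − 2784 = -12210;  -27696 − 12210 = -39906;  -68184 − 39906 = -108090;  -148321 − 108090 = -256411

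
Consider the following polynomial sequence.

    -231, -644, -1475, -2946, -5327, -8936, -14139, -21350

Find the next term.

-31031

Δ: -413 , -831 , -1471 , -2381 , -3609 , -5203 , -7211
Δ²: -418 , -640 , -910 , -1228 , -1594 , -2008
Δ³: -222 , -270 , -318 , -366 , -414
Δ⁴: -48 , -48 , -48 , -48
Fourth differences constant at -48.
-414 − 48 = -462;  -2008 − 462 = -2470;  -7211 − 2470 = -9681;  -21350 − 9681 = -31031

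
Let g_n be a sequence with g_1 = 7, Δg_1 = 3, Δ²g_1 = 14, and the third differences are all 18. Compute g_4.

76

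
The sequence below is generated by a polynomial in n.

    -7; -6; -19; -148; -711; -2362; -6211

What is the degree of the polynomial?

5

First differences: 1, -13, -129, -563, -1651, -3849
Second differences: -14, -116, -434, -1088, -2198
Third differences: -102, -318, -654, -1110
Fourth differences: -216, -336, -456
Fifth differences: -120, -120
The fifth differences are constant, so the polynomial has degree 5.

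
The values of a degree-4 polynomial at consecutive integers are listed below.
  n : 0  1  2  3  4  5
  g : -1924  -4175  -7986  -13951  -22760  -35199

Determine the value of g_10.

Δ: -2251  -3811  -5965  -8809  -12439
Δ²: -1560  -2154  -2844  -3630
Δ³: -594  -690  -786
Δ⁴: -96  -96
The fourth differences are constant (-96).
-786 − 96 = -882;  -3630 − 882 = -4512;  -12439 − 4512 = -16951;  -35199 − 16951 = -52150
-882 − 96 = -978;  -4512 − 978 = -5490;  -16951 − 5490 = -22441;  -52150 − 22441 = -74591
-978 − 96 = -1074;  -5490 − 1074 = -6564;  -22441 − 6564 = -29005;  -74591 − 29005 = -103596
-1074 − 96 = -1170;  -6564 − 1170 = -7734;  -29005 − 7734 = -36739;  -103596 − 36739 = -140335
-1170 − 96 = -1266;  -7734 − 1266 = -9000;  -36739 − 9000 = -45739;  -140335 − 45739 = -186074

-186074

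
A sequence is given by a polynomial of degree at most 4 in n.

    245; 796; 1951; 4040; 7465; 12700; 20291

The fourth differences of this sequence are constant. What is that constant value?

72

First differences: 551, 1155, 2089, 3425, 5235, 7591
Second differences: 604, 934, 1336, 1810, 2356
Third differences: 330, 402, 474, 546
Fourth differences: 72, 72, 72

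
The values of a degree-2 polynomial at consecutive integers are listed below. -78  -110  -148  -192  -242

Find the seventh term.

-360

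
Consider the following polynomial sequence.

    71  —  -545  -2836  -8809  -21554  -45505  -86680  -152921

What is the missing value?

Using the last 7 terms:
-2291  -5973  -12745  -23951  -41175  -66241
-3682  -6772  -11206  -17224  -25066
-3090  -4434  -6018  -7842
-1344  -1584  -1824
-240  -240
Constant fifth difference = -240.
Extend backward: -1344 + 240 = -1104;  -3090 + 1104 = -1986;  -3682 + 1986 = -1696;  -2291 + 1696 = -595;  -545 + 595 = 50

50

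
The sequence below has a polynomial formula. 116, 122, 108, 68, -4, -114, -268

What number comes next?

-472

First differences: 6, -14, -40, -72, -110, -154
Second differences: -20, -26, -32, -38, -44
Third differences: -6, -6, -6, -6
Constant third difference = -6, so extend:
-44 − 6 = -50;  -154 − 50 = -204;  -268 − 204 = -472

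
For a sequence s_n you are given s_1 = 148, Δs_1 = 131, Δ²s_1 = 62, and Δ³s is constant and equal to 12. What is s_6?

1543

Build the table forward from the leading diagonal:
Δ³: 12, 12, 12, 12, 12, 12
Δ²: 62, 74, 86, 98, 110, 122
Δ: 131, 193, 267, 353, 451, 561
s: 148, 279, 472, 739, 1092, 1543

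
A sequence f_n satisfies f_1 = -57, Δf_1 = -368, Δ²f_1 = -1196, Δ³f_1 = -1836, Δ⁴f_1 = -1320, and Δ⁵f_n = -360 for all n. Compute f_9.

-251865

Build the table forward from the leading diagonal:
Δ⁵: -360, -360, -360, -360, -360, -360, -360, -360, -360
Δ⁴: -1320, -1680, -2040, -2400, -2760, -3120, -3480, -3840, -4200
Δ³: -1836, -3156, -4836, -6876, -9276, -12036, -15156, -18636, -22476
Δ²: -1196, -3032, -6188, -11024, -17900, -27176, -39212, -54368, -73004
Δ: -368, -1564, -4596, -10784, -21808, -39708, -66884, -106096, -160464
f: -57, -425, -1989, -6585, -17369, -39177, -78885, -145769, -251865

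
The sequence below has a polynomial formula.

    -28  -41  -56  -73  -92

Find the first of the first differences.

-13

D1: -13, -15, -17, -19
D2: -2, -2, -2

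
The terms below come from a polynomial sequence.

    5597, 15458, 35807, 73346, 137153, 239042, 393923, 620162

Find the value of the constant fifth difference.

360

D1: 9861, 20349, 37539, 63807, 101889, 154881, 226239
D2: 10488, 17190, 26268, 38082, 52992, 71358
D3: 6702, 9078, 11814, 14910, 18366
D4: 2376, 2736, 3096, 3456
D5: 360, 360, 360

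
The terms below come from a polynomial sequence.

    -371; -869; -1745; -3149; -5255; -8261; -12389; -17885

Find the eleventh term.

Δ: -498 , -876 , -1404 , -2106 , -3006 , -4128 , -5496
Δ²: -378 , -528 , -702 , -900 , -1122 , -1368
Δ³: -150 , -174 , -198 , -222 , -246
Δ⁴: -24 , -24 , -24 , -24
Fourth differences constant at -24.
-246 − 24 = -270;  -1368 − 270 = -1638;  -5496 − 1638 = -7134;  -17885 − 7134 = -25019
-270 − 24 = -294;  -1638 − 294 = -1932;  -7134 − 1932 = -9066;  -25019 − 9066 = -34085
-294 − 24 = -318;  -1932 − 318 = -2250;  -9066 − 2250 = -11316;  -34085 − 11316 = -45401

-45401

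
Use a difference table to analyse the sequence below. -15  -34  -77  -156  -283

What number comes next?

-19 , -43 , -79 , -127
-24 , -36 , -48
-12 , -12
Third differences constant at -12.
-48 − 12 = -60;  -127 − 60 = -187;  -283 − 187 = -470

-470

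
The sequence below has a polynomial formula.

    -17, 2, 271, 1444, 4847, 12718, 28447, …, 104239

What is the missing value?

Using the first 7 terms:
First differences: 19, 269, 1173, 3403, 7871, 15729
Second differences: 250, 904, 2230, 4468, 7858
Third differences: 654, 1326, 2238, 3390
Fourth differences: 672, 912, 1152
Fifth differences: 240, 240
Constant fifth difference = 240.
Extend forward: 1152 + 240 = 1392;  3390 + 1392 = 4782;  7858 + 4782 = 12640;  15729 + 12640 = 28369;  28447 + 28369 = 56816

56816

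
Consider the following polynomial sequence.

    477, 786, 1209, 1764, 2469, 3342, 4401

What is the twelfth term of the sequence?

D1: 309, 423, 555, 705, 873, 1059
D2: 114, 132, 150, 168, 186
D3: 18, 18, 18, 18
The third differences are constant (18).
186 + 18 = 204;  1059 + 204 = 1263;  4401 + 1263 = 5664
204 + 18 = 222;  1263 + 222 = 1485;  5664 + 1485 = 7149
222 + 18 = 240;  1485 + 240 = 1725;  7149 + 1725 = 8874
240 + 18 = 258;  1725 + 258 = 1983;  8874 + 1983 = 10857
258 + 18 = 276;  1983 + 276 = 2259;  10857 + 2259 = 13116

13116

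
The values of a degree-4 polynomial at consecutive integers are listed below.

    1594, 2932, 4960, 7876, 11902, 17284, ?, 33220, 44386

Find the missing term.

Using the first 6 terms:
1338, 2028, 2916, 4026, 5382
690, 888, 1110, 1356
198, 222, 246
24, 24
Constant fourth difference = 24.
Extend forward: 246 + 24 = 270;  1356 + 270 = 1626;  5382 + 1626 = 7008;  17284 + 7008 = 24292

24292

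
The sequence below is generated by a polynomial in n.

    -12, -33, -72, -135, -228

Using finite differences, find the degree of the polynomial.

-21, -39, -63, -93
-18, -24, -30
-6, -6
The third differences are constant, so the polynomial has degree 3.

3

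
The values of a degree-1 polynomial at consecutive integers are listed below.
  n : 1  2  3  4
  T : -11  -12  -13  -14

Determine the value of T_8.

Δ: -1  -1  -1
The first differences are constant (-1).
-14 − 1 = -15
-15 − 1 = -16
-16 − 1 = -17
-17 − 1 = -18

-18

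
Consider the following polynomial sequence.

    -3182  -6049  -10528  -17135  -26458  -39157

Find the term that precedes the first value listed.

-1483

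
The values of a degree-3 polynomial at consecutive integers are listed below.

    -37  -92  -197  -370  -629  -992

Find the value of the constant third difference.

-18

D1: -55, -105, -173, -259, -363
D2: -50, -68, -86, -104
D3: -18, -18, -18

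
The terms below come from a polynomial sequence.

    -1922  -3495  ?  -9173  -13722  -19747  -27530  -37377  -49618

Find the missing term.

-5842

Using the last 6 terms:
D1: -4549, -6025, -7783, -9847, -12241
D2: -1476, -1758, -2064, -2394
D3: -282, -306, -330
D4: -24, -24
Constant fourth difference = -24.
Extend backward: -282 + 24 = -258;  -1476 + 258 = -1218;  -4549 + 1218 = -3331;  -9173 + 3331 = -5842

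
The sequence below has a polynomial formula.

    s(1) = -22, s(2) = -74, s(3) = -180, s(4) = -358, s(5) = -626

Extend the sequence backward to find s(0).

First differences: -52  -106  -178  -268
Second differences: -54  -72  -90
Third differences: -18  -18
The third differences are constant at -18.
Work back: -54 + 18 = -36;  -52 + 36 = -16;  -22 + 16 = -6

-6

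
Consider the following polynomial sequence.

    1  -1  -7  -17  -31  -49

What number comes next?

-71

Δ: -2 , -6 , -10 , -14 , -18
Δ²: -4 , -4 , -4 , -4
Constant second difference = -4, so extend:
-18 − 4 = -22;  -49 − 22 = -71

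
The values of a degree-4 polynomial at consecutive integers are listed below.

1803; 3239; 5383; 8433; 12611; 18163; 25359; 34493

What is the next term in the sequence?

1436, 2144, 3050, 4178, 5552, 7196, 9134
708, 906, 1128, 1374, 1644, 1938
198, 222, 246, 270, 294
24, 24, 24, 24
Fourth differences constant at 24.
294 + 24 = 318;  1938 + 318 = 2256;  9134 + 2256 = 11390;  34493 + 11390 = 45883

45883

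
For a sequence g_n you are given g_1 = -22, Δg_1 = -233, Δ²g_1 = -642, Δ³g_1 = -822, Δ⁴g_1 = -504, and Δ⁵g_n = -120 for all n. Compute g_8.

-64065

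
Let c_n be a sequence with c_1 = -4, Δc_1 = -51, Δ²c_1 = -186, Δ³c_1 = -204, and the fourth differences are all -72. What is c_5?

Build the table forward from the leading diagonal:
D4: -72, -72, -72, -72, -72
D3: -204, -276, -348, -420, -492
D2: -186, -390, -666, -1014, -1434
D1: -51, -237, -627, -1293, -2307
c: -4, -55, -292, -919, -2212

-2212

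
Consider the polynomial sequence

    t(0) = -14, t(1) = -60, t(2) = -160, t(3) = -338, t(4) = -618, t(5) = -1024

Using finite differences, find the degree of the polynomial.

First differences: -46, -100, -178, -280, -406
Second differences: -54, -78, -102, -126
Third differences: -24, -24, -24
The third differences are constant, so the polynomial has degree 3.

3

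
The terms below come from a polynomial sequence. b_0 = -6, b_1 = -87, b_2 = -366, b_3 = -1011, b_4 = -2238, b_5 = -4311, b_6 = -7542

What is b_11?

-55347

D1: -81 , -279 , -645 , -1227 , -2073 , -3231
D2: -198 , -366 , -582 , -846 , -1158
D3: -168 , -216 , -264 , -312
D4: -48 , -48 , -48
Constant fourth difference = -48, so extend:
-312 − 48 = -360;  -1158 − 360 = -1518;  -3231 − 1518 = -4749;  -7542 − 4749 = -12291
-360 − 48 = -408;  -1518 − 408 = -1926;  -4749 − 1926 = -6675;  -12291 − 6675 = -18966
-408 − 48 = -456;  -1926 − 456 = -2382;  -6675 − 2382 = -9057;  -18966 − 9057 = -28023
-456 − 48 = -504;  -2382 − 504 = -2886;  -9057 − 2886 = -11943;  -28023 − 11943 = -39966
-504 − 48 = -552;  -2886 − 552 = -3438;  -11943 − 3438 = -15381;  -39966 − 15381 = -55347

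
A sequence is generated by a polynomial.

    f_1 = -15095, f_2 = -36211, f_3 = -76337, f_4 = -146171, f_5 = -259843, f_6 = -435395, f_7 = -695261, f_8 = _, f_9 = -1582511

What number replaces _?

Using the first 7 terms:
-21116  -40126  -69834  -113672  -175552  -259866
-19010  -29708  -43838  -61880  -84314
-10698  -14130  -18042  -22434
-3432  -3912  -4392
-480  -480
Constant fifth difference = -480.
Extend forward: -4392 − 480 = -4872;  -22434 − 4872 = -27306;  -84314 − 27306 = -111620;  -259866 − 111620 = -371486;  -695261 − 371486 = -1066747

-1066747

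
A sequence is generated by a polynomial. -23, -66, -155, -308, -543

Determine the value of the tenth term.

-3578

D1: -43 , -89 , -153 , -235
D2: -46 , -64 , -82
D3: -18 , -18
The third differences are constant (-18).
-82 − 18 = -100;  -235 − 100 = -335;  -543 − 335 = -878
-100 − 18 = -118;  -335 − 118 = -453;  -878 − 453 = -1331
-118 − 18 = -136;  -453 − 136 = -589;  -1331 − 589 = -1920
-136 − 18 = -154;  -589 − 154 = -743;  -1920 − 743 = -2663
-154 − 18 = -172;  -743 − 172 = -915;  -2663 − 915 = -3578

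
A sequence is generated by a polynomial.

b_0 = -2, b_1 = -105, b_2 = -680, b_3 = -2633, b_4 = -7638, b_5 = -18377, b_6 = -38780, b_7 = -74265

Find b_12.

-801950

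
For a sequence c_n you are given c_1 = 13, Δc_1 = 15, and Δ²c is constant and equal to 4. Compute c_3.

Build the table forward from the leading diagonal:
D2: 4, 4, 4
D1: 15, 19, 23
c: 13, 28, 47

47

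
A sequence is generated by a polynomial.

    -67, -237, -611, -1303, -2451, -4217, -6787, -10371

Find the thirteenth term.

-170  -374  -692  -1148  -1766  -2570  -3584
-204  -318  -456  -618  -804  -1014
-114  -138  -162  -186  -210
-24  -24  -24  -24
Constant fourth difference = -24, so extend:
-210 − 24 = -234;  -1014 − 234 = -1248;  -3584 − 1248 = -4832;  -10371 − 4832 = -15203
-234 − 24 = -258;  -1248 − 258 = -1506;  -4832 − 1506 = -6338;  -15203 − 6338 = -21541
-258 − 24 = -282;  -1506 − 282 = -1788;  -6338 − 1788 = -8126;  -21541 − 8126 = -29667
-282 − 24 = -306;  -1788 − 306 = -2094;  -8126 − 2094 = -10220;  -29667 − 10220 = -39887
-306 − 24 = -330;  -2094 − 330 = -2424;  -10220 − 2424 = -12644;  -39887 − 12644 = -52531

-52531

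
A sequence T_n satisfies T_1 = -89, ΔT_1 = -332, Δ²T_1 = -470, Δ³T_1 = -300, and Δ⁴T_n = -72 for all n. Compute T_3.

-1223

Build the table forward from the leading diagonal:
Fourth differences: -72, -72, -72
Third differences: -300, -372, -444
Second differences: -470, -770, -1142
First differences: -332, -802, -1572
T: -89, -421, -1223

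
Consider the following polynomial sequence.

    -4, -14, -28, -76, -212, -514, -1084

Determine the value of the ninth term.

-3556

D1: -10  -14  -48  -136  -302  -570
D2: -4  -34  -88  -166  -268
D3: -30  -54  -78  -102
D4: -24  -24  -24
Constant fourth difference = -24, so extend:
-102 − 24 = -126;  -268 − 126 = -394;  -570 − 394 = -964;  -1084 − 964 = -2048
-126 − 24 = -150;  -394 − 150 = -544;  -964 − 544 = -1508;  -2048 − 1508 = -3556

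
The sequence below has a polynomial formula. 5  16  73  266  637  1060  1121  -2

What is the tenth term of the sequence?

First differences: 11, 57, 193, 371, 423, 61, -1123
Second differences: 46, 136, 178, 52, -362, -1184
Third differences: 90, 42, -126, -414, -822
Fourth differences: -48, -168, -288, -408
Fifth differences: -120, -120, -120
The fifth differences are constant (-120).
-408 − 120 = -528;  -822 − 528 = -1350;  -1184 − 1350 = -2534;  -1123 − 2534 = -3657;  -2 − 3657 = -3659
-528 − 120 = -648;  -1350 − 648 = -1998;  -2534 − 1998 = -4532;  -3657 − 4532 = -8189;  -3659 − 8189 = -11848

-11848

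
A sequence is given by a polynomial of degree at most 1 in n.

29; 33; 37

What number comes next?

41

D1: 4, 4
The first differences are constant (4).
37 + 4 = 41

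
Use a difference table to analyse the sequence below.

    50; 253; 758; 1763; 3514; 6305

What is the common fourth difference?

D1: 203, 505, 1005, 1751, 2791
D2: 302, 500, 746, 1040
D3: 198, 246, 294
D4: 48, 48

48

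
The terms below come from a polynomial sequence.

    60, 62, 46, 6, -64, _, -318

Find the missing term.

-170

Using the first 5 terms:
Δ: 2  -16  -40  -70
Δ²: -18  -24  -30
Δ³: -6  -6
Constant third difference = -6.
Extend forward: -30 − 6 = -36;  -70 − 36 = -106;  -64 − 106 = -170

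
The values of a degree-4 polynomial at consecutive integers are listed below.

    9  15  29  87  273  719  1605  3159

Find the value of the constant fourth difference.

Δ: 6, 14, 58, 186, 446, 886, 1554
Δ²: 8, 44, 128, 260, 440, 668
Δ³: 36, 84, 132, 180, 228
Δ⁴: 48, 48, 48, 48

48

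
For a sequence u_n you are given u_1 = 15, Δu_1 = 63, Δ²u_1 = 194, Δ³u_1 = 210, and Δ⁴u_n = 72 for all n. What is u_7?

8583

Build the table forward from the leading diagonal:
Fourth differences: 72, 72, 72, 72, 72, 72, 72
Third differences: 210, 282, 354, 426, 498, 570, 642
Second differences: 194, 404, 686, 1040, 1466, 1964, 2534
First differences: 63, 257, 661, 1347, 2387, 3853, 5817
u: 15, 78, 335, 996, 2343, 4730, 8583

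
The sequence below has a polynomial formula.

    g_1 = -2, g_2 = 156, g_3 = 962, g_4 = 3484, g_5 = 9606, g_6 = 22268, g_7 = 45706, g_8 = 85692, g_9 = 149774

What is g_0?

-4

D1: 158  806  2522  6122  12662  23438  39986  64082
D2: 648  1716  3600  6540  10776  16548  24096
D3: 1068  1884  2940  4236  5772  7548
D4: 816  1056  1296  1536  1776
D5: 240  240  240  240
The fifth differences are constant at 240.
Work back: 816 − 240 = 576;  1068 − 576 = 492;  648 − 492 = 156;  158 − 156 = 2;  -2 − 2 = -4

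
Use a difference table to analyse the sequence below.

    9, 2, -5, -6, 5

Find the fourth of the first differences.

11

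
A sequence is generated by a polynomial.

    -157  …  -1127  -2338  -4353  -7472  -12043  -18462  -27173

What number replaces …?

-468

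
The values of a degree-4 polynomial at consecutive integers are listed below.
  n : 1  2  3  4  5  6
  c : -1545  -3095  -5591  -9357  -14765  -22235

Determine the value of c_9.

Δ: -1550, -2496, -3766, -5408, -7470
Δ²: -946, -1270, -1642, -2062
Δ³: -324, -372, -420
Δ⁴: -48, -48
Constant fourth difference = -48, so extend:
-420 − 48 = -468;  -2062 − 468 = -2530;  -7470 − 2530 = -10000;  -22235 − 10000 = -32235
-468 − 48 = -516;  -2530 − 516 = -3046;  -10000 − 3046 = -13046;  -32235 − 13046 = -45281
-516 − 48 = -564;  -3046 − 564 = -3610;  -13046 − 3610 = -16656;  -45281 − 16656 = -61937

-61937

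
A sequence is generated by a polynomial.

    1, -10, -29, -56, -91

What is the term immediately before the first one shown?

Δ: -11  -19  -27  -35
Δ²: -8  -8  -8
The second differences are constant at -8.
Work back: -11 + 8 = -3;  1 + 3 = 4

4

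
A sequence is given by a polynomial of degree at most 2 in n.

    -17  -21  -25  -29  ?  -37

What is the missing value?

-33

Using the first 4 terms:
D1: -4  -4  -4
Constant first difference = -4.
Extend forward: -29 − 4 = -33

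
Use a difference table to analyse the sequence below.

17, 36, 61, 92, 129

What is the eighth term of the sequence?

276

D1: 19  25  31  37
D2: 6  6  6
Second differences constant at 6.
37 + 6 = 43;  129 + 43 = 172
43 + 6 = 49;  172 + 49 = 221
49 + 6 = 55;  221 + 55 = 276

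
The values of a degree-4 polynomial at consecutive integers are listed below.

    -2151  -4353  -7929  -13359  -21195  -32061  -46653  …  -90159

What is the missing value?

-65739

Using the first 7 terms:
-2202  -3576  -5430  -7836  -10866  -14592
-1374  -1854  -2406  -3030  -3726
-480  -552  -624  -696
-72  -72  -72
Constant fourth difference = -72.
Extend forward: -696 − 72 = -768;  -3726 − 768 = -4494;  -14592 − 4494 = -19086;  -46653 − 19086 = -65739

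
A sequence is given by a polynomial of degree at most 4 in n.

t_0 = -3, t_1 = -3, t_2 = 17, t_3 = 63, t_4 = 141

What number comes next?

0 , 20 , 46 , 78
20 , 26 , 32
6 , 6
Constant third difference = 6, so extend:
32 + 6 = 38;  78 + 38 = 116;  141 + 116 = 257

257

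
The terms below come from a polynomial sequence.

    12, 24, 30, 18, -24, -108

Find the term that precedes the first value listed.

6

First differences: 12, 6, -12, -42, -84
Second differences: -6, -18, -30, -42
Third differences: -12, -12, -12
The third differences are constant at -12.
Work back: -6 + 12 = 6;  12 − 6 = 6;  12 − 6 = 6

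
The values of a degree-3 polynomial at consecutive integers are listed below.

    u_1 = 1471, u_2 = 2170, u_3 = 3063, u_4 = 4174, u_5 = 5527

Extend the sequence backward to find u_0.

942

699  893  1111  1353
194  218  242
24  24
The third differences are constant at 24.
Work back: 194 − 24 = 170;  699 − 170 = 529;  1471 − 529 = 942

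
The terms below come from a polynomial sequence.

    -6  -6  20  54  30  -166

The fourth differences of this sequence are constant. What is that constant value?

-48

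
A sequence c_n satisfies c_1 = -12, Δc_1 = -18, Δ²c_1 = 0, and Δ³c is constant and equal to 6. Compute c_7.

Build the table forward from the leading diagonal:
Third differences: 6  6  6  6  6  6  6
Second differences: 0  6  12  18  24  30  36
First differences: -18  -18  -12  0  18  42  72
c: -12  -30  -48  -60  -60  -42  0

0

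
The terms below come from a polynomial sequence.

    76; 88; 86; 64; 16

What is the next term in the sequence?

12  -2  -22  -48
-14  -20  -26
-6  -6
Third differences constant at -6.
-26 − 6 = -32;  -48 − 32 = -80;  16 − 80 = -64

-64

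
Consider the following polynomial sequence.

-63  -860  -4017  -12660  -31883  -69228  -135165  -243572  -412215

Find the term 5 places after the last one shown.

D1: -797, -3157, -8643, -19223, -37345, -65937, -108407, -168643
D2: -2360, -5486, -10580, -18122, -28592, -42470, -60236
D3: -3126, -5094, -7542, -10470, -13878, -17766
D4: -1968, -2448, -2928, -3408, -3888
D5: -480, -480, -480, -480
The fifth differences are constant (-480).
-3888 − 480 = -4368;  -17766 − 4368 = -22134;  -60236 − 22134 = -82370;  -168643 − 82370 = -251013;  -412215 − 251013 = -663228
-4368 − 480 = -4848;  -22134 − 4848 = -26982;  -82370 − 26982 = -109352;  -251013 − 109352 = -360365;  -663228 − 360365 = -1023593
-4848 − 480 = -5328;  -26982 − 5328 = -32310;  -109352 − 32310 = -141662;  -360365 − 141662 = -502027;  -1023593 − 502027 = -1525620
-5328 − 480 = -5808;  -32310 − 5808 = -38118;  -141662 − 38118 = -179780;  -502027 − 179780 = -681807;  -1525620 − 681807 = -2207427
-5808 − 480 = -6288;  -38118 − 6288 = -44406;  -179780 − 44406 = -224186;  -681807 − 224186 = -905993;  -2207427 − 905993 = -3113420

-3113420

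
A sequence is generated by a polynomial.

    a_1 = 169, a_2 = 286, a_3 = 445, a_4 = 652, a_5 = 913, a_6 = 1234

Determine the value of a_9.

2617

D1: 117, 159, 207, 261, 321
D2: 42, 48, 54, 60
D3: 6, 6, 6
Constant third difference = 6, so extend:
60 + 6 = 66;  321 + 66 = 387;  1234 + 387 = 1621
66 + 6 = 72;  387 + 72 = 459;  1621 + 459 = 2080
72 + 6 = 78;  459 + 78 = 537;  2080 + 537 = 2617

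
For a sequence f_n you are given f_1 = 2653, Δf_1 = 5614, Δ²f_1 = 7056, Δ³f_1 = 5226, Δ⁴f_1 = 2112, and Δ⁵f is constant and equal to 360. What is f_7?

Build the table forward from the leading diagonal:
D5: 360  360  360  360  360  360  360
D4: 2112  2472  2832  3192  3552  3912  4272
D3: 5226  7338  9810  12642  15834  19386  23298
D2: 7056  12282  19620  29430  42072  57906  77292
D1: 5614  12670  24952  44572  74002  116074  173980
f: 2653  8267  20937  45889  90461  164463  280537

280537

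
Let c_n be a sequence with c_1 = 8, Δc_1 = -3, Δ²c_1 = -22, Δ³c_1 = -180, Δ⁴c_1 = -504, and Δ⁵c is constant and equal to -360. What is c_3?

Build the table forward from the leading diagonal:
D5: -360  -360  -360
D4: -504  -864  -1224
D3: -180  -684  -1548
D2: -22  -202  -886
D1: -3  -25  -227
c: 8  5  -20

-20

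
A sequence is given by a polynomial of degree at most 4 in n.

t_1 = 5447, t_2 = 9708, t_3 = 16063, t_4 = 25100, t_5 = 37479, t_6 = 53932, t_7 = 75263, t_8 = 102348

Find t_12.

4261  6355  9037  12379  16453  21331  27085
2094  2682  3342  4074  4878  5754
588  660  732  804  876
72  72  72  72
Constant fourth difference = 72, so extend:
876 + 72 = 948;  5754 + 948 = 6702;  27085 + 6702 = 33787;  102348 + 33787 = 136135
948 + 72 = 1020;  6702 + 1020 = 7722;  33787 + 7722 = 41509;  136135 + 41509 = 177644
1020 + 72 = 1092;  7722 + 1092 = 8814;  41509 + 8814 = 50323;  177644 + 50323 = 227967
1092 + 72 = 1164;  8814 + 1164 = 9978;  50323 + 9978 = 60301;  227967 + 60301 = 288268

288268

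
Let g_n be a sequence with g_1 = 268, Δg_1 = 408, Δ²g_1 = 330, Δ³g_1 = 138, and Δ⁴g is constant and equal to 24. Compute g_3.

1414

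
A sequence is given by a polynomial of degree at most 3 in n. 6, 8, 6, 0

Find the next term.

First differences: 2 , -2 , -6
Second differences: -4 , -4
Constant second difference = -4, so extend:
-6 − 4 = -10;  0 − 10 = -10

-10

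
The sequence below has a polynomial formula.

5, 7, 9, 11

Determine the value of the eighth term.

First differences: 2  2  2
The first differences are constant (2).
11 + 2 = 13
13 + 2 = 15
15 + 2 = 17
17 + 2 = 19

19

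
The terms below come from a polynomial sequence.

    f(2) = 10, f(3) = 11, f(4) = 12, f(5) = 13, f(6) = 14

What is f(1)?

9

1, 1, 1, 1
The first differences are constant at 1.
Work back: 10 − 1 = 9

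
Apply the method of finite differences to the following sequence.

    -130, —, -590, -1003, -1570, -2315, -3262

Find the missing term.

-307

Using the last 5 terms:
First differences: -413  -567  -745  -947
Second differences: -154  -178  -202
Third differences: -24  -24
Constant third difference = -24.
Extend backward: -154 + 24 = -130;  -413 + 130 = -283;  -590 + 283 = -307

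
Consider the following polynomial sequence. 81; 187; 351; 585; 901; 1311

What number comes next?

1827

Δ: 106, 164, 234, 316, 410
Δ²: 58, 70, 82, 94
Δ³: 12, 12, 12
The third differences are constant (12).
94 + 12 = 106;  410 + 106 = 516;  1311 + 516 = 1827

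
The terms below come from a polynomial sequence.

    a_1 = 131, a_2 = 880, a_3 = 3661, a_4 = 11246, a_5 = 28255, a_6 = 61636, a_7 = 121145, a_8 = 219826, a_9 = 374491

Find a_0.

749  2781  7585  17009  33381  59509  98681  154665
2032  4804  9424  16372  26128  39172  55984
2772  4620  6948  9756  13044  16812
1848  2328  2808  3288  3768
480  480  480  480
The fifth differences are constant at 480.
Work back: 1848 − 480 = 1368;  2772 − 1368 = 1404;  2032 − 1404 = 628;  749 − 628 = 121;  131 − 121 = 10

10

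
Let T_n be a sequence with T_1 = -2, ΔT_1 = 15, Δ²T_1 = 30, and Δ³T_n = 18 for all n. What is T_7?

898

Build the table forward from the leading diagonal:
Δ³: 18  18  18  18  18  18  18
Δ²: 30  48  66  84  102  120  138
Δ: 15  45  93  159  243  345  465
T: -2  13  58  151  310  553  898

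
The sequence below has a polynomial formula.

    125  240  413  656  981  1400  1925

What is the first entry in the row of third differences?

12

First differences: 115, 173, 243, 325, 419, 525
Second differences: 58, 70, 82, 94, 106
Third differences: 12, 12, 12, 12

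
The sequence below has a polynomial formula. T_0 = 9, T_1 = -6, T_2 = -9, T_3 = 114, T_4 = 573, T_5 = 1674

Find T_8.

Δ: -15, -3, 123, 459, 1101
Δ²: 12, 126, 336, 642
Δ³: 114, 210, 306
Δ⁴: 96, 96
Constant fourth difference = 96, so extend:
306 + 96 = 402;  642 + 402 = 1044;  1101 + 1044 = 2145;  1674 + 2145 = 3819
402 + 96 = 498;  1044 + 498 = 1542;  2145 + 1542 = 3687;  3819 + 3687 = 7506
498 + 96 = 594;  1542 + 594 = 2136;  3687 + 2136 = 5823;  7506 + 5823 = 13329

13329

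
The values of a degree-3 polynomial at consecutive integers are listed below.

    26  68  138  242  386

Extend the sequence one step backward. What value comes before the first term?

First differences: 42, 70, 104, 144
Second differences: 28, 34, 40
Third differences: 6, 6
The third differences are constant at 6.
Work back: 28 − 6 = 22;  42 − 22 = 20;  26 − 20 = 6

6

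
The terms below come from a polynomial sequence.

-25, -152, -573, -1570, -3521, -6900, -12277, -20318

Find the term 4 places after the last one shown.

First differences: -127, -421, -997, -1951, -3379, -5377, -8041
Second differences: -294, -576, -954, -1428, -1998, -2664
Third differences: -282, -378, -474, -570, -666
Fourth differences: -96, -96, -96, -96
The fourth differences are constant (-96).
-666 − 96 = -762;  -2664 − 762 = -3426;  -8041 − 3426 = -11467;  -20318 − 11467 = -31785
-762 − 96 = -858;  -3426 − 858 = -4284;  -11467 − 4284 = -15751;  -31785 − 15751 = -47536
-858 − 96 = -954;  -4284 − 954 = -5238;  -15751 − 5238 = -20989;  -47536 − 20989 = -68525
-954 − 96 = -1050;  -5238 − 1050 = -6288;  -20989 − 6288 = -27277;  -68525 − 27277 = -95802

-95802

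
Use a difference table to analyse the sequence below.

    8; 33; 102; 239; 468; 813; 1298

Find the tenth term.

3833

25  69  137  229  345  485
44  68  92  116  140
24  24  24  24
Third differences constant at 24.
140 + 24 = 164;  485 + 164 = 649;  1298 + 649 = 1947
164 + 24 = 188;  649 + 188 = 837;  1947 + 837 = 2784
188 + 24 = 212;  837 + 212 = 1049;  2784 + 1049 = 3833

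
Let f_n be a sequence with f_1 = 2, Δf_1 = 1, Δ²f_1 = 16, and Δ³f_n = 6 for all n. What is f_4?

59

Build the table forward from the leading diagonal:
Third differences: 6  6  6  6
Second differences: 16  22  28  34
First differences: 1  17  39  67
f: 2  3  20  59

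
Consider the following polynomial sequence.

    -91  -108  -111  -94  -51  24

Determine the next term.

First differences: -17, -3, 17, 43, 75
Second differences: 14, 20, 26, 32
Third differences: 6, 6, 6
The third differences are constant (6).
32 + 6 = 38;  75 + 38 = 113;  24 + 113 = 137

137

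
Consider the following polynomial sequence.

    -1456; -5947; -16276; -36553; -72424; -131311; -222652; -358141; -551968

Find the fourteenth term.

-3097783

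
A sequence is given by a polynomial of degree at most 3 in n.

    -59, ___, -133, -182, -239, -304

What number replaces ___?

Using the last 4 terms:
Δ: -49  -57  -65
Δ²: -8  -8
Constant second difference = -8.
Extend backward: -49 + 8 = -41;  -133 + 41 = -92

-92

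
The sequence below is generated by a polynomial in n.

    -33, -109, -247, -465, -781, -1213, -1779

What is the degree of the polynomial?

3

First differences: -76, -138, -218, -316, -432, -566
Second differences: -62, -80, -98, -116, -134
Third differences: -18, -18, -18, -18
The third differences are constant, so the polynomial has degree 3.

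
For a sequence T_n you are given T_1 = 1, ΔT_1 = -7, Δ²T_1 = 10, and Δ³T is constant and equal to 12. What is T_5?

81

Build the table forward from the leading diagonal:
Third differences: 12, 12, 12, 12, 12
Second differences: 10, 22, 34, 46, 58
First differences: -7, 3, 25, 59, 105
T: 1, -6, -3, 22, 81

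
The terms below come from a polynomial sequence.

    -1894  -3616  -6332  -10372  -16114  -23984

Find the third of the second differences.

-1702

D1: -1722, -2716, -4040, -5742, -7870
D2: -994, -1324, -1702, -2128
D3: -330, -378, -426
D4: -48, -48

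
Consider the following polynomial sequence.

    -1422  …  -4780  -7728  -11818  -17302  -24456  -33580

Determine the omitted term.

-2746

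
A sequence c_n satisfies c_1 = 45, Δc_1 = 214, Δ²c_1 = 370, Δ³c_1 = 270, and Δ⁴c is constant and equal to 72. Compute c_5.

4273

Build the table forward from the leading diagonal:
Δ⁴: 72  72  72  72  72
Δ³: 270  342  414  486  558
Δ²: 370  640  982  1396  1882
Δ: 214  584  1224  2206  3602
c: 45  259  843  2067  4273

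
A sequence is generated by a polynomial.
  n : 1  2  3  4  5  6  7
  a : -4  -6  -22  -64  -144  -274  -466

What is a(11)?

-2094

First differences: -2, -16, -42, -80, -130, -192
Second differences: -14, -26, -38, -50, -62
Third differences: -12, -12, -12, -12
The third differences are constant (-12).
-62 − 12 = -74;  -192 − 74 = -266;  -466 − 266 = -732
-74 − 12 = -86;  -266 − 86 = -352;  -732 − 352 = -1084
-86 − 12 = -98;  -352 − 98 = -450;  -1084 − 450 = -1534
-98 − 12 = -110;  -450 − 110 = -560;  -1534 − 560 = -2094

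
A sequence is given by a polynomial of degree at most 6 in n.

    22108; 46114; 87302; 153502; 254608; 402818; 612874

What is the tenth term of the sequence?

1804738

Δ: 24006, 41188, 66200, 101106, 148210, 210056
Δ²: 17182, 25012, 34906, 47104, 61846
Δ³: 7830, 9894, 12198, 14742
Δ⁴: 2064, 2304, 2544
Δ⁵: 240, 240
Fifth differences constant at 240.
2544 + 240 = 2784;  14742 + 2784 = 17526;  61846 + 17526 = 79372;  210056 + 79372 = 289428;  612874 + 289428 = 902302
2784 + 240 = 3024;  17526 + 3024 = 20550;  79372 + 20550 = 99922;  289428 + 99922 = 389350;  902302 + 389350 = 1291652
3024 + 240 = 3264;  20550 + 3264 = 23814;  99922 + 23814 = 123736;  389350 + 123736 = 513086;  1291652 + 513086 = 1804738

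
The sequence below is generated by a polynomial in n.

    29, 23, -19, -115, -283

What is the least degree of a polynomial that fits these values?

First differences: -6, -42, -96, -168
Second differences: -36, -54, -72
Third differences: -18, -18
The third differences are constant, so the polynomial has degree 3.

3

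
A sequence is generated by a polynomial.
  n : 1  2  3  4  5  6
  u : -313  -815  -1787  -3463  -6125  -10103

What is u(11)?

First differences: -502 , -972 , -1676 , -2662 , -3978
Second differences: -470 , -704 , -986 , -1316
Third differences: -234 , -282 , -330
Fourth differences: -48 , -48
The fourth differences are constant (-48).
-330 − 48 = -378;  -1316 − 378 = -1694;  -3978 − 1694 = -5672;  -10103 − 5672 = -15775
-378 − 48 = -426;  -1694 − 426 = -2120;  -5672 − 2120 = -7792;  -15775 − 7792 = -23567
-426 − 48 = -474;  -2120 − 474 = -2594;  -7792 − 2594 = -10386;  -23567 − 10386 = -33953
-474 − 48 = -522;  -2594 − 522 = -3116;  -10386 − 3116 = -13502;  -33953 − 13502 = -47455
-522 − 48 = -570;  -3116 − 570 = -3686;  -13502 − 3686 = -17188;  -47455 − 17188 = -64643

-64643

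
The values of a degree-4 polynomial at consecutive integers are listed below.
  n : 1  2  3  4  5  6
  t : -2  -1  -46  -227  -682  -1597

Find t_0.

-7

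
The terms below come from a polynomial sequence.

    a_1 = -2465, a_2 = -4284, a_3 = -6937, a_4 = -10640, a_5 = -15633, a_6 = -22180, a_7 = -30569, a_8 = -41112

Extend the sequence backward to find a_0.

-1288

-1819  -2653  -3703  -4993  -6547  -8389  -10543
-834  -1050  -1290  -1554  -1842  -2154
-216  -240  -264  -288  -312
-24  -24  -24  -24
The fourth differences are constant at -24.
Work back: -216 + 24 = -192;  -834 + 192 = -642;  -1819 + 642 = -1177;  -2465 + 1177 = -1288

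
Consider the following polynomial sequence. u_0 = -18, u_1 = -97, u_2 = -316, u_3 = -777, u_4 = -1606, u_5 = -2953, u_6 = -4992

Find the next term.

Δ: -79 , -219 , -461 , -829 , -1347 , -2039
Δ²: -140 , -242 , -368 , -518 , -692
Δ³: -102 , -126 , -150 , -174
Δ⁴: -24 , -24 , -24
Constant fourth difference = -24, so extend:
-174 − 24 = -198;  -692 − 198 = -890;  -2039 − 890 = -2929;  -4992 − 2929 = -7921

-7921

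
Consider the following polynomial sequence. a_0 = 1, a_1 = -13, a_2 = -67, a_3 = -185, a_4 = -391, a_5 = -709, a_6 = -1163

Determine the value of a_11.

-6313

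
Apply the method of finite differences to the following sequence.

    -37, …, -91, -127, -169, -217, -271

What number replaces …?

Using the last 5 terms:
D1: -36, -42, -48, -54
D2: -6, -6, -6
Constant second difference = -6.
Extend backward: -36 + 6 = -30;  -91 + 30 = -61

-61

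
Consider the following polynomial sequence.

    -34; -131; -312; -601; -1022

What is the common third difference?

-24

First differences: -97, -181, -289, -421
Second differences: -84, -108, -132
Third differences: -24, -24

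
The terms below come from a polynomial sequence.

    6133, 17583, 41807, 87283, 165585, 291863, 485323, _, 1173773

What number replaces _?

Using the first 7 terms:
Δ: 11450, 24224, 45476, 78302, 126278, 193460
Δ²: 12774, 21252, 32826, 47976, 67182
Δ³: 8478, 11574, 15150, 19206
Δ⁴: 3096, 3576, 4056
Δ⁵: 480, 480
Constant fifth difference = 480.
Extend forward: 4056 + 480 = 4536;  19206 + 4536 = 23742;  67182 + 23742 = 90924;  193460 + 90924 = 284384;  485323 + 284384 = 769707

769707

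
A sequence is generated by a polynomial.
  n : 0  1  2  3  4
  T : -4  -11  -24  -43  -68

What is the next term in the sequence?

-99

First differences: -7  -13  -19  -25
Second differences: -6  -6  -6
Second differences constant at -6.
-25 − 6 = -31;  -68 − 31 = -99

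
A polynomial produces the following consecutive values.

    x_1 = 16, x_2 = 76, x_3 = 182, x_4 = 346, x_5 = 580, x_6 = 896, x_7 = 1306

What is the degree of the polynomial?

3

D1: 60, 106, 164, 234, 316, 410
D2: 46, 58, 70, 82, 94
D3: 12, 12, 12, 12
The third differences are constant, so the polynomial has degree 3.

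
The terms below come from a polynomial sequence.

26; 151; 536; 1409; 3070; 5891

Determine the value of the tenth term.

38735

125 , 385 , 873 , 1661 , 2821
260 , 488 , 788 , 1160
228 , 300 , 372
72 , 72
Constant fourth difference = 72, so extend:
372 + 72 = 444;  1160 + 444 = 1604;  2821 + 1604 = 4425;  5891 + 4425 = 10316
444 + 72 = 516;  1604 + 516 = 2120;  4425 + 2120 = 6545;  10316 + 6545 = 16861
516 + 72 = 588;  2120 + 588 = 2708;  6545 + 2708 = 9253;  16861 + 9253 = 26114
588 + 72 = 660;  2708 + 660 = 3368;  9253 + 3368 = 12621;  26114 + 12621 = 38735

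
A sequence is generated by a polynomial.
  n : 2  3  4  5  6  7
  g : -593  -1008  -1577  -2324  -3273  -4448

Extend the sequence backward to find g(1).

-415  -569  -747  -949  -1175
-154  -178  -202  -226
-24  -24  -24
The third differences are constant at -24.
Work back: -154 + 24 = -130;  -415 + 130 = -285;  -593 + 285 = -308

-308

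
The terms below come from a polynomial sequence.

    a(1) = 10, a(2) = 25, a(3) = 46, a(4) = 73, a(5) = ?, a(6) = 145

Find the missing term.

106

Using the first 4 terms:
D1: 15  21  27
D2: 6  6
Constant second difference = 6.
Extend forward: 27 + 6 = 33;  73 + 33 = 106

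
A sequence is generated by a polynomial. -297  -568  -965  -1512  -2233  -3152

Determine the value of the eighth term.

-5680

D1: -271, -397, -547, -721, -919
D2: -126, -150, -174, -198
D3: -24, -24, -24
The third differences are constant (-24).
-198 − 24 = -222;  -919 − 222 = -1141;  -3152 − 1141 = -4293
-222 − 24 = -246;  -1141 − 246 = -1387;  -4293 − 1387 = -5680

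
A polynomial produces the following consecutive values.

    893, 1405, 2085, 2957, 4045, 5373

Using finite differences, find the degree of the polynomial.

D1: 512, 680, 872, 1088, 1328
D2: 168, 192, 216, 240
D3: 24, 24, 24
The third differences are constant, so the polynomial has degree 3.

3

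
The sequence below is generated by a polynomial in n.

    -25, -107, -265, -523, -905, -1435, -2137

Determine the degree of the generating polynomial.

3

D1: -82, -158, -258, -382, -530, -702
D2: -76, -100, -124, -148, -172
D3: -24, -24, -24, -24
The third differences are constant, so the polynomial has degree 3.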